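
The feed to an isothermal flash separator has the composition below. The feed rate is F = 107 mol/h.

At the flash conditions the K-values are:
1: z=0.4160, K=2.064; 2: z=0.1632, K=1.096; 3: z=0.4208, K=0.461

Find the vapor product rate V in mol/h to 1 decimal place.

V = 51.9 mol/h

Rachford–Rice: g(ψ) = Σ zᵢ(Kᵢ−1)/(1+ψ(Kᵢ−1)) = 0.
Feasibility: ΣzᵢKᵢ = 1.2315, Σzᵢ/Kᵢ = 1.2633 — both > 1, two phases present.
Newton–Raphson from ψ = 0.62:
  ψ = 0.6200: g = -0.05917, g' = -0.4481 → ψ = 0.4879
  ψ = 0.4879: g = -0.00143, g' = -0.4305 → ψ = 0.4846
Converged at ψ = 0.4846.
Then V = ψ·F = 0.4846·107 = 51.9 mol/h and L = F − V = 55.1 mol/h.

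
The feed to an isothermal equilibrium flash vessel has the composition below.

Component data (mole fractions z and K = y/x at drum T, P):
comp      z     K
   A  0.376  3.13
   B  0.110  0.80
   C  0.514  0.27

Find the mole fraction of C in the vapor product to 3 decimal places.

y_C = 0.175

Rachford–Rice: g(β) = Σ zᵢ(Kᵢ−1)/(1+β(Kᵢ−1)) = 0.
g(0) = ΣzᵢKᵢ − 1 = 0.404 and g(1) = 1 − Σzᵢ/Kᵢ = -1.161, so a root lies in (0, 1).
Newton–Raphson from β = 0.65:
  β = 0.650: g = -0.4034, g' = -1.298 → β = 0.339
  β = 0.339: g = -0.0573, g' = -1.064 → β = 0.285
  β = 0.285: g = 0.0009, g' = -1.102 → β = 0.286
Converged at β = 0.286.
Compositions from xᵢ = zᵢ/(1+β(Kᵢ−1)), yᵢ = Kᵢxᵢ:
  A: x = 0.234, y = 0.731
  B: x = 0.117, y = 0.093
  C: x = 0.650, y = 0.175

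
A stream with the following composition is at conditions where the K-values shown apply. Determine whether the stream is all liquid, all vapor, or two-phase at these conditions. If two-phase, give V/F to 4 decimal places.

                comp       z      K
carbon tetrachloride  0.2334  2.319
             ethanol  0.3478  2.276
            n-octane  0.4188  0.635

all vapor

ΣzᵢKᵢ = 1.5988; Σzᵢ/Kᵢ = 0.9130.
Since Σzᵢ/Kᵢ < 1 the mixture is above its dew point — single vapor phase.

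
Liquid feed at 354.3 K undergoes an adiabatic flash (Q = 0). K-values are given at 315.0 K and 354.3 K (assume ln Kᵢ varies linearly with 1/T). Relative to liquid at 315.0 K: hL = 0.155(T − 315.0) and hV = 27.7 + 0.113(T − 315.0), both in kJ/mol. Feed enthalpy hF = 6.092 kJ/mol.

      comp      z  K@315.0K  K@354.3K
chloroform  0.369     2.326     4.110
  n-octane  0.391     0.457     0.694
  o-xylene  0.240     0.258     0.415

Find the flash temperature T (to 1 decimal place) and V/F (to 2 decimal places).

T = 319.6 K, V/F = 0.20

Adiabatic flash: solve Rachford–Rice at each trial T, then check hF = ψ·hV(T) + (1−ψ)·hL(T).
  T = 315.0 K: K = (2.326, 0.457, 0.258), RR gives ψ = 0.119, H_out = 3.307 kJ/mol
  T = 354.3 K: K = (4.110, 0.694, 0.415), RR gives ψ = 0.656, H_out = 23.178 kJ/mol
  T = 334.6 K: K = (3.142, 0.570, 0.332), RR gives ψ = 0.404, H_out = 13.908 kJ/mol
  T = 324.8 K: K = (2.716, 0.512, 0.294), RR gives ψ = 0.274, H_out = 9.001 kJ/mol
  T = 319.9 K: K = (2.516, 0.484, 0.276), RR gives ψ = 0.201, H_out = 6.295 kJ/mol
  T = 317.4 K: K = (2.418, 0.470, 0.266), RR gives ψ = 0.161, H_out = 4.813 kJ/mol
  T = 318.6 K: K = (2.465, 0.477, 0.271), RR gives ψ = 0.181, H_out = 5.534 kJ/mol
Linear interpolation between T = 318.6 (H_out = 5.534) and T = 319.9 (H_out = 6.295) on hF = 6.092 gives T ≈ 319.6 K, at which ψ = 0.20.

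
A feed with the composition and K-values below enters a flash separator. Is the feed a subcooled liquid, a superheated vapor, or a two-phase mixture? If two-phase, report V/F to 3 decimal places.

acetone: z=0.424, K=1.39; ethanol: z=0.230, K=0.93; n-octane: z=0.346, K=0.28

ΣzᵢKᵢ = 0.900; Σzᵢ/Kᵢ = 1.788.
Since ΣzᵢKᵢ < 1 the mixture is below its bubble point — single liquid phase.

subcooled liquid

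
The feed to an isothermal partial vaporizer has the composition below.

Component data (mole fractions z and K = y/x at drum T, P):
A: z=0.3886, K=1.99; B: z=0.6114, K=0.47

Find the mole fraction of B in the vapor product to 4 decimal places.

Rachford–Rice: g(ψ) = Σ zᵢ(Kᵢ−1)/(1+ψ(Kᵢ−1)) = 0.
g(0) = ΣzᵢKᵢ − 1 = 0.0607 and g(1) = 1 − Σzᵢ/Kᵢ = -0.4961, so a root lies in (0, 1).
Newton–Raphson from ψ = 0.53:
  ψ = 0.5300: g = -0.19830, g' = -0.4960 → ψ = 0.1302
  ψ = 0.1302: g = -0.00726, g' = -0.4970 → ψ = 0.1156
Converged at ψ = 0.1156.
Compositions from xᵢ = zᵢ/(1+ψ(Kᵢ−1)), yᵢ = Kᵢxᵢ:
  A: x = 0.3487, y = 0.6939
  B: x = 0.6513, y = 0.3061

y_B = 0.3061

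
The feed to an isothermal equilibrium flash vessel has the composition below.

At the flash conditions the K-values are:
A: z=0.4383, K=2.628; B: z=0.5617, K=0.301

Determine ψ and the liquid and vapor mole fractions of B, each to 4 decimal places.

Newton iteration, ψ⁰ = 0.54:
  ψ = 0.5400: g = -0.25096, g' = -1.0371 → ψ = 0.2980
  ψ = 0.2980: g = -0.01549, g' = -0.9645 → ψ = 0.2820
Converged at ψ = 0.2820.
Compositions from xᵢ = zᵢ/(1+ψ(Kᵢ−1)), yᵢ = Kᵢxᵢ:
  A: x = 0.3004, y = 0.7894
  B: x = 0.6996, y = 0.2106

ψ = 0.2820, x_B = 0.6996, y_B = 0.2106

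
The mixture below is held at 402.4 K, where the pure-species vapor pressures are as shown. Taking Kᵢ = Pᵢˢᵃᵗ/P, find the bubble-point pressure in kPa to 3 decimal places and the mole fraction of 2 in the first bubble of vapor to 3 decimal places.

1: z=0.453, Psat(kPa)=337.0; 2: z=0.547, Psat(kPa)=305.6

Pbub = 319.824 kPa, y_2 = 0.523

At the bubble point ψ → 0, so ΣzᵢKᵢ = 1 with Kᵢ = Pᵢˢᵃᵗ/P ⇒ P = ΣzᵢPᵢˢᵃᵗ.
P = 0.453·337.0 + 0.547·305.6 = 319.824 kPa
yᵢ = zᵢPᵢˢᵃᵗ/P ⇒ y_2 = 0.547·305.6/319.824 = 0.523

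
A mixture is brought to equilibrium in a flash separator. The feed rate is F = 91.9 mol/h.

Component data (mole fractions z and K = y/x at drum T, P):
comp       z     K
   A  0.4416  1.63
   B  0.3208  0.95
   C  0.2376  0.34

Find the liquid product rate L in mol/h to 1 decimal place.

L = 57.3 mol/h

Let ψ = V/F and solve Σ zᵢ(Kᵢ−1)/(1+ψ(Kᵢ−1)) = 0.
g(0) = ΣzᵢKᵢ − 1 = 0.1054 and g(1) = 1 − Σzᵢ/Kᵢ = -0.3074, so a root lies in (0, 1).
Newton–Raphson from ψ = 0.5:
  ψ = 0.5000: g = -0.03894, g' = -0.3328 → ψ = 0.3830
  ψ = 0.3830: g = -0.00208, g' = -0.3000 → ψ = 0.3760
Converged at ψ = 0.3760.
Then V = ψ·F = 0.3760·91.9 = 34.6 mol/h and L = F − V = 57.3 mol/h.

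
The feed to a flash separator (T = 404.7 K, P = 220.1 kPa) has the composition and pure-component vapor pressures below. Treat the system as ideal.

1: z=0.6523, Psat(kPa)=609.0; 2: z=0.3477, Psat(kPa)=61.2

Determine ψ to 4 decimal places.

ψ = 0.7067

Raoult's law: Kᵢ = Pᵢˢᵃᵗ/P = Pᵢˢᵃᵗ/220.1.
  K_1 = 609.0/220.1 = 2.766924, K_2 = 61.2/220.1 = 0.278055
Let ψ = V/F and solve Σ zᵢ(Kᵢ−1)/(1+ψ(Kᵢ−1)) = 0.
Check two-phase: ΣzᵢKᵢ = 1.9015 > 1 and Σzᵢ/Kᵢ = 1.4862 > 1, so g(0) = 0.9015 > 0 and g(1) = -0.4862 < 0.
Iterate (Newton) starting at ψ = 0.5:
  ψ = 0.5000: g = 0.21912, g' = -1.0179 → ψ = 0.7153
  ψ = 0.7153: g = -0.00994, g' = -1.1722 → ψ = 0.7068
  ψ = 0.7068: g = -0.00006, g' = -1.1583 → ψ = 0.7067
Converged at ψ = 0.7067.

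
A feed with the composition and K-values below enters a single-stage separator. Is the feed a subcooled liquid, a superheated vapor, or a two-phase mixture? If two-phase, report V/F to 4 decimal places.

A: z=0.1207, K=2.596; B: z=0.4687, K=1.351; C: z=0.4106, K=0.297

two-phase, V/F = 0.1284

ΣzᵢKᵢ = 1.0685; Σzᵢ/Kᵢ = 1.7759.
Both exceed 1, so a two-phase solution exists.
Let ψ = V/F and solve Σ zᵢ(Kᵢ−1)/(1+ψ(Kᵢ−1)) = 0.
Newton–Raphson from ψ = 0.5:
  ψ = 0.5000: g = -0.19802, g' = -0.6194 → ψ = 0.1803
  ψ = 0.1803: g = -0.02624, g' = -0.5026 → ψ = 0.1281
  ψ = 0.1281: g = 0.00016, g' = -0.5099 → ψ = 0.1284
Converged at ψ = 0.1284.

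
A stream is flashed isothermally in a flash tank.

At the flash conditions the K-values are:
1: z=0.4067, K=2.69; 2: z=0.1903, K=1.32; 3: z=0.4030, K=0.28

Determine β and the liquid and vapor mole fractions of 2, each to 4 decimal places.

β = 0.4670, x_2 = 0.1656, y_2 = 0.2185

Newton iteration, β⁰ = 0.5:
  β = 0.5000: g = -0.02835, g' = -0.8658 → β = 0.4673
  β = 0.4673: g = -0.00024, g' = -0.8519 → β = 0.4670
Converged at β = 0.4670.
Compositions from xᵢ = zᵢ/(1+β(Kᵢ−1)), yᵢ = Kᵢxᵢ:
  1: x = 0.2273, y = 0.6115
  2: x = 0.1656, y = 0.2185
  3: x = 0.6071, y = 0.1700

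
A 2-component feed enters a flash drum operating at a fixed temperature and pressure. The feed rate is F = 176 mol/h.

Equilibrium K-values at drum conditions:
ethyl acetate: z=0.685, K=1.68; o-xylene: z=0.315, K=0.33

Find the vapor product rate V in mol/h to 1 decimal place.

V = 98.4 mol/h

Material balance + equilibrium reduce to Σ zᵢ(Kᵢ−1)/(1+V/F(Kᵢ−1)) = 0.
g(0) = ΣzᵢKᵢ − 1 = 0.255 and g(1) = 1 − Σzᵢ/Kᵢ = -0.362, so a root lies in (0, 1).
Binary case is linear: z₁(K₁−1)(1+V/F(K₂−1)) + z₂(K₂−1)(1+V/F(K₁−1)) = 0
⇒ V/F = [z₁(K₁−1)+z₂(K₂−1)] / [−(K₁−1)(K₂−1)] = 0.2548/0.4556 = 0.559
Then V = V/F·F = 0.5592·176 = 98.4 mol/h and L = F − V = 77.6 mol/h.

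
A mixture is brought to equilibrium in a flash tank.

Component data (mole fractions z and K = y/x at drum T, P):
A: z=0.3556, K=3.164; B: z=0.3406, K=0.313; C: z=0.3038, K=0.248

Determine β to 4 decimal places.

β = 0.1976

Let β = V/F and solve Σ zᵢ(Kᵢ−1)/(1+β(Kᵢ−1)) = 0.
g(0) = ΣzᵢKᵢ − 1 = 0.3071 and g(1) = 1 − Σzᵢ/Kᵢ = -1.4256, so a root lies in (0, 1).
Iterate (Newton) starting at β = 0.32:
  β = 0.3200: g = -0.14611, g' = -1.1434 → β = 0.1922
  β = 0.1922: g = 0.00682, g' = -1.2787 → β = 0.1975
  β = 0.1975: g = 0.00003, g' = -1.2694 → β = 0.1976
Converged at β = 0.1976.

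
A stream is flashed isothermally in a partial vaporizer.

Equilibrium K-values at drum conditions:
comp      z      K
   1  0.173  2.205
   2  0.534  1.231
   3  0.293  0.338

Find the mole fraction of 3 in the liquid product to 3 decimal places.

x_3 = 0.389

Iterate (Newton) starting at ψ = 0.49:
  ψ = 0.490: g = -0.0452, g' = -0.404 → ψ = 0.378
  ψ = 0.378: g = -0.0020, g' = -0.371 → ψ = 0.373
Converged at ψ = 0.373.
Compositions from xᵢ = zᵢ/(1+ψ(Kᵢ−1)), yᵢ = Kᵢxᵢ:
  1: x = 0.119, y = 0.263
  2: x = 0.492, y = 0.605
  3: x = 0.389, y = 0.131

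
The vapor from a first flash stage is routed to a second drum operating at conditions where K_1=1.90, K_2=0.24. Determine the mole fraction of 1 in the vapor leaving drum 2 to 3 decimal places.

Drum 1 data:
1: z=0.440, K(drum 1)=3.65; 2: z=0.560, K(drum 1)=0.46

y_1 (drum 2) = 0.870

Drum 1:
Material balance + equilibrium reduce to Σ zᵢ(Kᵢ−1)/(1+ψ₁(Kᵢ−1)) = 0.
g(0) = ΣzᵢKᵢ − 1 = 0.864 and g(1) = 1 − Σzᵢ/Kᵢ = -0.338, so a root lies in (0, 1).
Newton–Raphson from ψ₁ = 0.37:
  ψ₁ = 0.370: g = 0.2108, g' = -1.043 → ψ₁ = 0.572
  ψ₁ = 0.572: g = 0.0258, g' = -0.830 → ψ₁ = 0.603
Converged at ψ₁ = 0.603.
Drum-1 compositions:
  1: x = 0.169, y = 0.618
  2: x = 0.831, y = 0.382
Drum-2 feed = drum-1 vapor: z₂ = (0.6179, 0.3821).
Drum 2:
Let ψ₂ = V/F and solve Σ zᵢ(Kᵢ−1)/(1+ψ₂(Kᵢ−1)) = 0.
Feasibility: ΣzᵢKᵢ = 1.266, Σzᵢ/Kᵢ = 1.917 — both > 1, two phases present.
Binary case is linear: z₁(K₁−1)(1+ψ₂(K₂−1)) + z₂(K₂−1)(1+ψ₂(K₁−1)) = 0
⇒ ψ₂ = [z₁(K₁−1)+z₂(K₂−1)] / [−(K₁−1)(K₂−1)] = 0.2657/0.6840 = 0.388
  1: x = 0.458, y = 0.870
  2: x = 0.542, y = 0.130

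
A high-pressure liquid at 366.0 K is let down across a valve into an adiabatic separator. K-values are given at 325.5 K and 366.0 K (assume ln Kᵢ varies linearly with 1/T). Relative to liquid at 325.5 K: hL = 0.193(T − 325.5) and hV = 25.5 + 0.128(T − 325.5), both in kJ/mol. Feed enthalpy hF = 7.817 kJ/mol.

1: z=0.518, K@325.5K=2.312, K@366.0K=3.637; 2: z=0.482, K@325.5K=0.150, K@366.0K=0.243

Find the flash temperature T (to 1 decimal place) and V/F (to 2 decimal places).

T = 329.6 K, V/F = 0.28

Adiabatic flash: solve Rachford–Rice at each trial T, then check hF = ψ·hV(T) + (1−ψ)·hL(T).
  T = 325.5 K: K = (2.312, 0.150), RR gives ψ = 0.242, H_out = 6.172 kJ/mol
  T = 366.0 K: K = (3.637, 0.243), RR gives ψ = 0.501, H_out = 19.284 kJ/mol
  T = 345.8 K: K = (2.940, 0.194), RR gives ψ = 0.394, H_out = 13.446 kJ/mol
  T = 335.6 K: K = (2.615, 0.171), RR gives ψ = 0.326, H_out = 10.060 kJ/mol
  T = 330.6 K: K = (2.463, 0.160), RR gives ψ = 0.287, H_out = 8.219 kJ/mol
  T = 328.1 K: K = (2.388, 0.155), RR gives ψ = 0.266, H_out = 7.240 kJ/mol
  T = 329.4 K: K = (2.427, 0.158), RR gives ψ = 0.277, H_out = 7.755 kJ/mol
Linear interpolation between T = 329.4 (H_out = 7.755) and T = 330.6 (H_out = 8.219) on hF = 7.817 gives T ≈ 329.6 K, at which ψ = 0.28.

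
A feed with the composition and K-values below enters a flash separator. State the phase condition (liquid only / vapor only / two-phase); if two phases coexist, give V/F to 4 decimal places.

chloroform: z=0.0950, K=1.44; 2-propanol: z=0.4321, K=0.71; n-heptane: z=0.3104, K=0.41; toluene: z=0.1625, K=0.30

ΣzᵢKᵢ = 0.6196; Σzᵢ/Kᵢ = 1.9733.
Since ΣzᵢKᵢ < 1 the mixture is below its bubble point — single liquid phase.

liquid only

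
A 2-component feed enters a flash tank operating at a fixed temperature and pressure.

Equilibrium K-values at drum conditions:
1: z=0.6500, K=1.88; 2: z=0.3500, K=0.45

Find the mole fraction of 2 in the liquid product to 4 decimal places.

Newton–Raphson from V/F = 0.53:
  V/F = 0.5300: g = 0.11837, g' = -0.4450 → V/F = 0.7960
  V/F = 0.7960: g = -0.00603, g' = -0.5090 → V/F = 0.7842
  V/F = 0.7842: g = -0.00003, g' = -0.5036 → V/F = 0.7841
Converged at V/F = 0.7841.
Compositions from xᵢ = zᵢ/(1+V/F(Kᵢ−1)), yᵢ = Kᵢxᵢ:
  1: x = 0.3846, y = 0.7231
  2: x = 0.6154, y = 0.2769

x_2 = 0.6154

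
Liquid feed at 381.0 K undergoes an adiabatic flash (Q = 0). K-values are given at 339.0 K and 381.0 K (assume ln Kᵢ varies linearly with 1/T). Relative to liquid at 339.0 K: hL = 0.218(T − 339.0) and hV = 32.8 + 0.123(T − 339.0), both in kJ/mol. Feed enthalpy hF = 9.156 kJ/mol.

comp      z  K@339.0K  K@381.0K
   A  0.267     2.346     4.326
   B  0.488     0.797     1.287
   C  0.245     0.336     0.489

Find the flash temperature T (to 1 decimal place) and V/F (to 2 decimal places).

T = 341.9 K, V/F = 0.26

Adiabatic flash: solve Rachford–Rice at each trial T, then check hF = ψ·hV(T) + (1−ψ)·hL(T).
  T = 339.0 K: K = (2.346, 0.797, 0.336), RR gives ψ = 0.184, H_out = 6.022 kJ/mol
  T = 381.0 K: K = (4.326, 1.287, 0.489), RR gives ψ = 1.000, H_out = 37.966 kJ/mol
  T = 360.0 K: K = (3.243, 1.027, 0.410), RR gives ψ = 0.699, H_out = 26.113 kJ/mol
  T = 349.5 K: K = (2.772, 0.908, 0.372), RR gives ψ = 0.455, H_out = 16.748 kJ/mol
  T = 344.2 K: K = (2.551, 0.851, 0.354), RR gives ψ = 0.322, H_out = 11.532 kJ/mol
  T = 341.6 K: K = (2.447, 0.824, 0.345), RR gives ψ = 0.254, H_out = 8.834 kJ/mol
  T = 342.9 K: K = (2.499, 0.837, 0.349), RR gives ψ = 0.288, H_out = 10.196 kJ/mol
Linear interpolation between T = 341.6 (H_out = 8.834) and T = 342.9 (H_out = 10.196) on hF = 9.156 gives T ≈ 341.9 K, at which ψ = 0.26.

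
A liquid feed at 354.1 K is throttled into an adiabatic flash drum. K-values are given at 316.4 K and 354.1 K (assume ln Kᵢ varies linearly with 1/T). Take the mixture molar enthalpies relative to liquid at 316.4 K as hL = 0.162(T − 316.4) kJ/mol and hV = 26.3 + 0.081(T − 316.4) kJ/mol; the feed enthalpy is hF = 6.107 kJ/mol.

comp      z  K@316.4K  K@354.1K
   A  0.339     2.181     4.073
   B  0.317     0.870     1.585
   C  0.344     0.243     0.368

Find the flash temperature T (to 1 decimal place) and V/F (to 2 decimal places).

Adiabatic flash: solve Rachford–Rice at each trial T, then check hF = ψ·hV(T) + (1−ψ)·hL(T).
  T = 316.4 K: K = (2.181, 0.870, 0.243), RR gives ψ = 0.157, H_out = 4.135 kJ/mol
  T = 354.1 K: K = (4.073, 1.585, 0.368), RR gives ψ = 0.786, H_out = 24.380 kJ/mol
  T = 335.2 K: K = (3.031, 1.193, 0.302), RR gives ψ = 0.538, H_out = 16.387 kJ/mol
  T = 325.8 K: K = (2.583, 1.024, 0.272), RR gives ψ = 0.374, H_out = 11.087 kJ/mol
  T = 321.1 K: K = (2.377, 0.945, 0.257), RR gives ψ = 0.274, H_out = 7.875 kJ/mol
  T = 318.8 K: K = (2.279, 0.908, 0.250), RR gives ψ = 0.220, H_out = 6.121 kJ/mol
Linear interpolation between T = 316.4 (H_out = 4.135) and T = 318.8 (H_out = 6.121) on hF = 6.107 gives T ≈ 318.8 K, at which ψ = 0.22.

T = 318.8 K, V/F = 0.22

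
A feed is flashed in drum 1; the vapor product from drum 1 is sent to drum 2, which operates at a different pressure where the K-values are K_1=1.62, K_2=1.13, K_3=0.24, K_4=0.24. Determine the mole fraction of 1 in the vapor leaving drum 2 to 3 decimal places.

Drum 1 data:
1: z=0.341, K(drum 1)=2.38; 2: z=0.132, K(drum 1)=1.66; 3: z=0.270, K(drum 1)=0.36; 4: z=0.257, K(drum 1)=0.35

Drum 1:
Rachford–Rice: g(ψ₁) = Σ zᵢ(Kᵢ−1)/(1+ψ₁(Kᵢ−1)) = 0.
Feasibility: ΣzᵢKᵢ = 1.218, Σzᵢ/Kᵢ = 1.707 — both > 1, two phases present.
Newton–Raphson from ψ₁ = 0.4:
  ψ₁ = 0.400: g = -0.0859, g' = -0.704 → ψ₁ = 0.278
  ψ₁ = 0.278: g = -0.0004, g' = -0.706 → ψ₁ = 0.277
Converged at ψ₁ = 0.277.
Drum-1 compositions:
  1: x = 0.247, y = 0.587
  2: x = 0.112, y = 0.185
  3: x = 0.328, y = 0.118
  4: x = 0.314, y = 0.110
Drum-2 feed = drum-1 vapor: z₂ = (0.5869, 0.1852, 0.1182, 0.1097).
Drum 2:
Material balance + equilibrium reduce to Σ zᵢ(Kᵢ−1)/(1+ψ₂(Kᵢ−1)) = 0.
g(0) = ΣzᵢKᵢ − 1 = 0.215 and g(1) = 1 − Σzᵢ/Kᵢ = -0.476, so a root lies in (0, 1).
Newton iteration, ψ₂⁰ = 0.5:
  ψ₂ = 0.500: g = 0.0210, g' = -0.477 → ψ₂ = 0.544
  ψ₂ = 0.544: g = -0.0007, g' = -0.512 → ψ₂ = 0.543
Converged at ψ₂ = 0.543.
  1: x = 0.439, y = 0.711
  2: x = 0.173, y = 0.195
  3: x = 0.201, y = 0.048
  4: x = 0.187, y = 0.045

y_1 (drum 2) = 0.711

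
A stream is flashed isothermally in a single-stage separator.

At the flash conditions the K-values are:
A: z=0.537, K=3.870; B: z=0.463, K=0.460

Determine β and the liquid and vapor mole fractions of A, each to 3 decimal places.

Binary case is linear: z₁(K₁−1)(1+β(K₂−1)) + z₂(K₂−1)(1+β(K₁−1)) = 0
⇒ β = [z₁(K₁−1)+z₂(K₂−1)] / [−(K₁−1)(K₂−1)] = 1.2912/1.5498 = 0.833
Compositions from xᵢ = zᵢ/(1+β(Kᵢ−1)), yᵢ = Kᵢxᵢ:
  A: x = 0.158, y = 0.613
  B: x = 0.842, y = 0.387

β = 0.833, x_A = 0.158, y_A = 0.613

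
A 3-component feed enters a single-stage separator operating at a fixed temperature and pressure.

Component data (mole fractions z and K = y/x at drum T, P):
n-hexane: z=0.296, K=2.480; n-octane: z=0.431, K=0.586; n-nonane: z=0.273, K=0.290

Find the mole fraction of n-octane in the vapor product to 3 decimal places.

y_n-octane = 0.261

Rachford–Rice: g(V/F) = Σ zᵢ(Kᵢ−1)/(1+V/F(Kᵢ−1)) = 0.
Feasibility: ΣzᵢKᵢ = 1.066, Σzᵢ/Kᵢ = 1.796 — both > 1, two phases present.
Iterate (Newton) starting at V/F = 0.55:
  V/F = 0.550: g = -0.3076, g' = -0.691 → V/F = 0.105
  V/F = 0.105: g = -0.0169, g' = -0.727 → V/F = 0.082
Converged at V/F = 0.082.
Compositions from xᵢ = zᵢ/(1+V/F(Kᵢ−1)), yᵢ = Kᵢxᵢ:
  n-hexane: x = 0.264, y = 0.654
  n-octane: x = 0.446, y = 0.261
  n-nonane: x = 0.290, y = 0.084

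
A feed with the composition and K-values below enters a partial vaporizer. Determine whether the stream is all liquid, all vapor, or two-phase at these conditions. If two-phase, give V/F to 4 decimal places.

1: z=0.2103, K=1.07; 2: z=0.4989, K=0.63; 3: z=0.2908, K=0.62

ΣzᵢKᵢ = 0.7196; Σzᵢ/Kᵢ = 1.4575.
Since ΣzᵢKᵢ < 1 the mixture is below its bubble point — single liquid phase.

all liquid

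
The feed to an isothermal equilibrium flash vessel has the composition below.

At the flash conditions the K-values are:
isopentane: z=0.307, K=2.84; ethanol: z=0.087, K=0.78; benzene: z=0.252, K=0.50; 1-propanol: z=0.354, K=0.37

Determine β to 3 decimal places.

β = 0.197

Let β = V/F and solve Σ zᵢ(Kᵢ−1)/(1+β(Kᵢ−1)) = 0.
Check two-phase: ΣzᵢKᵢ = 1.197 > 1 and Σzᵢ/Kᵢ = 1.680 > 1, so g(0) = 0.197 > 0 and g(1) = -0.680 < 0.
Newton iteration, β⁰ = 0.5:
  β = 0.500: g = -0.2209, g' = -0.699 → β = 0.184
  β = 0.184: g = 0.0111, g' = -0.841 → β = 0.197
Converged at β = 0.197.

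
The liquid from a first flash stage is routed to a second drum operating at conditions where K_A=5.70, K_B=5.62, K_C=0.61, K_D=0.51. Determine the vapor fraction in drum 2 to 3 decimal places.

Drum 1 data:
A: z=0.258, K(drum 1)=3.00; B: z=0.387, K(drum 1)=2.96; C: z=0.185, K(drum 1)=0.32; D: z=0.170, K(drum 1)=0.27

V/F (drum 2) = 0.438

Drum 1:
Rachford–Rice: g(ψ₁) = Σ zᵢ(Kᵢ−1)/(1+ψ₁(Kᵢ−1)) = 0.
g(0) = ΣzᵢKᵢ − 1 = 1.025 and g(1) = 1 − Σzᵢ/Kᵢ = -0.424, so a root lies in (0, 1).
Iterate (Newton) starting at ψ₁ = 0.44:
  ψ₁ = 0.440: g = 0.3194, g' = -1.091 → ψ₁ = 0.733
  ψ₁ = 0.733: g = 0.0032, g' = -1.179 → ψ₁ = 0.735
Converged at ψ₁ = 0.735.
Drum-1 compositions:
  A: x = 0.104, y = 0.313
  B: x = 0.159, y = 0.469
  C: x = 0.370, y = 0.118
  D: x = 0.367, y = 0.099
Drum-2 feed = drum-1 liquid: z₂ = (0.1044, 0.1585, 0.3700, 0.3670).
Drum 2:
Material balance + equilibrium reduce to Σ zᵢ(Kᵢ−1)/(1+ψ₂(Kᵢ−1)) = 0.
Feasibility: ΣzᵢKᵢ = 1.899, Σzᵢ/Kᵢ = 1.373 — both > 1, two phases present.
Iterate (Newton) starting at ψ₂ = 0.5:
  ψ₂ = 0.500: g = -0.0497, g' = -0.756 → ψ₂ = 0.434
  ψ₂ = 0.434: g = 0.0028, g' = -0.848 → ψ₂ = 0.438
Converged at ψ₂ = 0.438.
  A: x = 0.034, y = 0.195
  B: x = 0.052, y = 0.295
  C: x = 0.446, y = 0.272
  D: x = 0.467, y = 0.238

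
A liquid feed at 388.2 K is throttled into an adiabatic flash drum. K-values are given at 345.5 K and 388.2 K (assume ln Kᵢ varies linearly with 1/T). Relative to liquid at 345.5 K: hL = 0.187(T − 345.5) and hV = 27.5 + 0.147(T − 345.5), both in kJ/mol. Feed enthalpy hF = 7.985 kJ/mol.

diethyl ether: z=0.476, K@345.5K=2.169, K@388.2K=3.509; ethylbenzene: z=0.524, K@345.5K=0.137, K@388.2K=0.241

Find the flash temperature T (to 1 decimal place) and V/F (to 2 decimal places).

Adiabatic flash: solve Rachford–Rice at each trial T, then check hF = ψ·hV(T) + (1−ψ)·hL(T).
  T = 345.5 K: K = (2.169, 0.137), RR gives ψ = 0.103, H_out = 2.841 kJ/mol
  T = 388.2 K: K = (3.509, 0.241), RR gives ψ = 0.418, H_out = 18.774 kJ/mol
  T = 366.9 K: K = (2.799, 0.185), RR gives ψ = 0.293, H_out = 11.801 kJ/mol
  T = 356.2 K: K = (2.474, 0.160), RR gives ψ = 0.211, H_out = 7.712 kJ/mol
  T = 361.5 K: K = (2.632, 0.172), RR gives ψ = 0.254, H_out = 9.810 kJ/mol
  T = 358.9 K: K = (2.554, 0.166), RR gives ψ = 0.233, H_out = 8.801 kJ/mol
  T = 357.5 K: K = (2.512, 0.163), RR gives ψ = 0.222, H_out = 8.242 kJ/mol
Linear interpolation between T = 356.2 (H_out = 7.712) and T = 357.5 (H_out = 8.242) on hF = 7.985 gives T ≈ 356.9 K, at which ψ = 0.22.

T = 356.9 K, V/F = 0.22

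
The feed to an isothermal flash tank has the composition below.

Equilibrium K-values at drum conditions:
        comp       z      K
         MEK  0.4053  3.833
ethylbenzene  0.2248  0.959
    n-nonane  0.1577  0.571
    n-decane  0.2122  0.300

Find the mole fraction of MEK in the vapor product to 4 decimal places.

Iterate (Newton) starting at ψ = 0.5:
  ψ = 0.5000: g = 0.15110, g' = -0.8506 → ψ = 0.6776
  ψ = 0.6776: g = 0.00582, g' = -0.8160 → ψ = 0.6848
Converged at ψ = 0.6848.
Compositions from xᵢ = zᵢ/(1+ψ(Kᵢ−1)), yᵢ = Kᵢxᵢ:
  MEK: x = 0.1379, y = 0.5284
  ethylbenzene: x = 0.2313, y = 0.2218
  n-nonane: x = 0.2233, y = 0.1275
  n-decane: x = 0.4075, y = 0.1223

y_MEK = 0.5284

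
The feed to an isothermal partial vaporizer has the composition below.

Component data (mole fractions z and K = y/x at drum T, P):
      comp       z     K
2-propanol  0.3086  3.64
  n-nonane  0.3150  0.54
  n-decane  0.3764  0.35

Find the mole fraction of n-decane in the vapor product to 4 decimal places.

y_n-decane = 0.1614

Rachford–Rice: g(V/F) = Σ zᵢ(Kᵢ−1)/(1+V/F(Kᵢ−1)) = 0.
Feasibility: ΣzᵢKᵢ = 1.4251, Σzᵢ/Kᵢ = 1.7435 — both > 1, two phases present.
Iterate (Newton) starting at V/F = 0.5:
  V/F = 0.5000: g = -0.19948, g' = -0.8611 → V/F = 0.2683
  V/F = 0.2683: g = 0.01523, g' = -1.0570 → V/F = 0.2827
  V/F = 0.2827: g = 0.00018, g' = -1.0320 → V/F = 0.2829
Converged at V/F = 0.2829.
Compositions from xᵢ = zᵢ/(1+V/F(Kᵢ−1)), yᵢ = Kᵢxᵢ:
  2-propanol: x = 0.1767, y = 0.6430
  n-nonane: x = 0.3621, y = 0.1955
  n-decane: x = 0.4612, y = 0.1614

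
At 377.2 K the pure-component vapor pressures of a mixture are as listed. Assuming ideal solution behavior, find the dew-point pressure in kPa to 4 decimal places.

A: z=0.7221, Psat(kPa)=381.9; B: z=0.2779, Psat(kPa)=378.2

Pdew = 380.8645 kPa

At the dew point ψ → 1, so Σzᵢ/Kᵢ = 1 with Kᵢ = Pᵢˢᵃᵗ/P ⇒ 1/P = Σzᵢ/Pᵢˢᵃᵗ.
1/P = 0.7221/381.9 + 0.2779/378.2 = 0.0026256 ⇒ P = 380.8645 kPa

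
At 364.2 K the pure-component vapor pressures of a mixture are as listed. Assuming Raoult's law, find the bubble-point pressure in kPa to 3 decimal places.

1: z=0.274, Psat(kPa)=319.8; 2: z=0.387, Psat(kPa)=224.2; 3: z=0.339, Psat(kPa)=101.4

Pbub = 208.765 kPa

At the bubble point ψ → 0, so ΣzᵢKᵢ = 1 with Kᵢ = Pᵢˢᵃᵗ/P ⇒ P = ΣzᵢPᵢˢᵃᵗ.
P = 0.274·319.8 + 0.387·224.2 + 0.339·101.4 = 208.765 kPa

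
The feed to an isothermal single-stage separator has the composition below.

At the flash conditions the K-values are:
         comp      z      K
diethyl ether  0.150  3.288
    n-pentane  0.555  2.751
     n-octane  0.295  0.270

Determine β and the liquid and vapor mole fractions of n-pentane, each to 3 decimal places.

Newton iteration, β⁰ = 0.5:
  β = 0.500: g = 0.3391, g' = -1.044 → β = 0.825
  β = 0.825: g = -0.0246, g' = -1.372 → β = 0.807
  β = 0.807: g = -0.0005, g' = -1.320 → β = 0.806
Converged at β = 0.806.
Compositions from xᵢ = zᵢ/(1+β(Kᵢ−1)), yᵢ = Kᵢxᵢ:
  diethyl ether: x = 0.053, y = 0.173
  n-pentane: x = 0.230, y = 0.633
  n-octane: x = 0.717, y = 0.194

β = 0.806, x_n-pentane = 0.230, y_n-pentane = 0.633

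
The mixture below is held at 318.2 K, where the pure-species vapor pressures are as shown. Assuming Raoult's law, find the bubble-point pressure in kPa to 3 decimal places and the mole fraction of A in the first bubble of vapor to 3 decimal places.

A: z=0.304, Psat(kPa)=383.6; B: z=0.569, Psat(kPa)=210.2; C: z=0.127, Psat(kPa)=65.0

At the bubble point ψ → 0, so ΣzᵢKᵢ = 1 with Kᵢ = Pᵢˢᵃᵗ/P ⇒ P = ΣzᵢPᵢˢᵃᵗ.
P = 0.304·383.6 + 0.569·210.2 + 0.127·65.0 = 244.473 kPa
yᵢ = zᵢPᵢˢᵃᵗ/P ⇒ y_A = 0.304·383.6/244.473 = 0.477

Pbub = 244.473 kPa, y_A = 0.477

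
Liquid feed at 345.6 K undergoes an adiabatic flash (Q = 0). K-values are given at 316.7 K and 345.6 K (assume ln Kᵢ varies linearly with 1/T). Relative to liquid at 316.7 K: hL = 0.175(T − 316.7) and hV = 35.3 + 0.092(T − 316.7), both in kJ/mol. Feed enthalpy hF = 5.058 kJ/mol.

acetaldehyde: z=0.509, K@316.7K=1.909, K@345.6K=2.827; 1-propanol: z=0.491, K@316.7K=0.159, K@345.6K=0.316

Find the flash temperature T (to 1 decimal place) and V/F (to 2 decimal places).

T = 320.1 K, V/F = 0.13

Adiabatic flash: solve Rachford–Rice at each trial T, then check hF = ψ·hV(T) + (1−ψ)·hL(T).
  T = 316.7 K: K = (1.909, 0.159), RR gives ψ = 0.065, H_out = 2.297 kJ/mol
  T = 345.6 K: K = (2.827, 0.316), RR gives ψ = 0.475, H_out = 20.699 kJ/mol
  T = 331.1 K: K = (2.341, 0.227), RR gives ψ = 0.293, H_out = 12.502 kJ/mol
  T = 323.9 K: K = (2.119, 0.191), RR gives ψ = 0.190, H_out = 7.863 kJ/mol
  T = 320.3 K: K = (2.012, 0.174), RR gives ψ = 0.132, H_out = 5.234 kJ/mol
  T = 318.5 K: K = (1.960, 0.167), RR gives ψ = 0.099, H_out = 3.810 kJ/mol
Linear interpolation between T = 318.5 (H_out = 3.810) and T = 320.3 (H_out = 5.234) on hF = 5.058 gives T ≈ 320.1 K, at which ψ = 0.13.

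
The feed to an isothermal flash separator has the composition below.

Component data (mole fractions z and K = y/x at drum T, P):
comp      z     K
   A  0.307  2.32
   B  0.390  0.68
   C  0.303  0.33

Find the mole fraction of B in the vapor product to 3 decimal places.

Rachford–Rice: g(V/F) = Σ zᵢ(Kᵢ−1)/(1+V/F(Kᵢ−1)) = 0.
Feasibility: ΣzᵢKᵢ = 1.077, Σzᵢ/Kᵢ = 1.624 — both > 1, two phases present.
Newton iteration, V/F⁰ = 0.5:
  V/F = 0.500: g = -0.2097, g' = -0.558 → V/F = 0.124
  V/F = 0.124: g = -0.0033, g' = -0.600 → V/F = 0.119
Converged at V/F = 0.119.
Compositions from xᵢ = zᵢ/(1+V/F(Kᵢ−1)), yᵢ = Kᵢxᵢ:
  A: x = 0.265, y = 0.616
  B: x = 0.405, y = 0.276
  C: x = 0.329, y = 0.109

y_B = 0.276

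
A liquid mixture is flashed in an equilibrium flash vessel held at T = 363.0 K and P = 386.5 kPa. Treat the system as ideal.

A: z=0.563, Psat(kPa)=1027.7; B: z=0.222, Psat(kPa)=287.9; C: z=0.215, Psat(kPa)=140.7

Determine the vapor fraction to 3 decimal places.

ψ = 0.875

Raoult's law: Kᵢ = Pᵢˢᵃᵗ/P = Pᵢˢᵃᵗ/386.5.
  K_A = 1027.7/386.5 = 2.65899, K_B = 287.9/386.5 = 0.74489, K_C = 140.7/386.5 = 0.36404
Newton iteration, ψ⁰ = 0.5:
  ψ = 0.500: g = 0.2451, g' = -0.669 → ψ = 0.866
  ψ = 0.866: g = 0.0059, g' = -0.716 → ψ = 0.875
Converged at ψ = 0.875.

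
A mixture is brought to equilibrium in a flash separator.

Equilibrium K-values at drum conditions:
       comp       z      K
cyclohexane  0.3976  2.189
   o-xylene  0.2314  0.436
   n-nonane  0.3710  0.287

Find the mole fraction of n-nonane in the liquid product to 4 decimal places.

Rachford–Rice: g(V/F) = Σ zᵢ(Kᵢ−1)/(1+V/F(Kᵢ−1)) = 0.
g(0) = ΣzᵢKᵢ − 1 = 0.0777 and g(1) = 1 − Σzᵢ/Kᵢ = -1.0051, so a root lies in (0, 1).
Iterate (Newton) starting at V/F = 0.5:
  V/F = 0.5000: g = -0.29635, g' = -0.8193 → V/F = 0.1383
  V/F = 0.1383: g = -0.02903, g' = -0.7333 → V/F = 0.0987
  V/F = 0.0987: g = 0.00033, g' = -0.7510 → V/F = 0.0992
Converged at V/F = 0.0992.
Compositions from xᵢ = zᵢ/(1+V/F(Kᵢ−1)), yᵢ = Kᵢxᵢ:
  cyclohexane: x = 0.3557, y = 0.7786
  o-xylene: x = 0.2451, y = 0.1069
  n-nonane: x = 0.3992, y = 0.1146

x_n-nonane = 0.3992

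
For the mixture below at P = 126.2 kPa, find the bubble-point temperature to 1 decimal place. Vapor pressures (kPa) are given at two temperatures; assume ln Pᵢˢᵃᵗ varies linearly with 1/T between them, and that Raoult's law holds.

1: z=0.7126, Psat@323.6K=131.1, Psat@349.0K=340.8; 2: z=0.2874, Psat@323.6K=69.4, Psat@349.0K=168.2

T = 326.3 K

Bubble-point temperature: ΣzᵢPᵢˢᵃᵗ(T) = P. Interpolate ln Pᵢˢᵃᵗ = aᵢ + bᵢ/T.
  T = 323.6 K: ΣzᵢPᵢˢᵃᵗ = 113.37 kPa
  T = 349.0 K: ΣzᵢPᵢˢᵃᵗ = 291.19 kPa
  T = 336.3 K: ΣzᵢPᵢˢᵃᵗ = 184.94 kPa
  T = 330.0 K: ΣzᵢPᵢˢᵃᵗ = 145.76 kPa
  T = 326.8 K: ΣzᵢPᵢˢᵃᵗ = 128.70 kPa
  T = 325.2 K: ΣzᵢPᵢˢᵃᵗ = 120.83 kPa
Interpolating between 325.2 K and 326.8 K gives T ≈ 326.3 K.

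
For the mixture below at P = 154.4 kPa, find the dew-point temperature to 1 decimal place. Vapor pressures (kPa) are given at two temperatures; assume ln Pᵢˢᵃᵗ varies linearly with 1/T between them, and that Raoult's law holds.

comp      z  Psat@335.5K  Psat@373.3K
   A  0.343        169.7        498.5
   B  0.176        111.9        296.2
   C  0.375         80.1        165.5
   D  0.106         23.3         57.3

Dew-point temperature: Σzᵢ·P/Pᵢˢᵃᵗ(T) = 1. Interpolate ln Pᵢˢᵃᵗ = aᵢ + bᵢ/T.
  T = 335.5 K: ΣzᵢP/Pᵢˢᵃᵗ = 1.9802
  T = 373.3 K: ΣzᵢP/Pᵢˢᵃᵗ = 0.8335
  T = 354.4 K: ΣzᵢP/Pᵢˢᵃᵗ = 1.2529
  T = 363.9 K: ΣzᵢP/Pᵢˢᵃᵗ = 1.0149
  T = 368.6 K: ΣzᵢP/Pᵢˢᵃᵗ = 0.9185
  T = 366.2 K: ΣzᵢP/Pᵢˢᵃᵗ = 0.9662
Interpolating between 363.9 K and 366.2 K gives T ≈ 364.6 K.

T = 364.6 K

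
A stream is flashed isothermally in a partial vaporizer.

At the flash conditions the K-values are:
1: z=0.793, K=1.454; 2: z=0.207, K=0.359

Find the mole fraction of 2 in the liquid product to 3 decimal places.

x_2 = 0.415

Let ψ = V/F and solve Σ zᵢ(Kᵢ−1)/(1+ψ(Kᵢ−1)) = 0.
Check two-phase: ΣzᵢKᵢ = 1.227 > 1 and Σzᵢ/Kᵢ = 1.122 > 1, so g(0) = 0.227 > 0 and g(1) = -0.122 < 0.
Newton iteration, ψ⁰ = 0.65:
  ψ = 0.650: g = 0.0505, g' = -0.347 → ψ = 0.795
  ψ = 0.795: g = -0.0062, g' = -0.442 → ψ = 0.781
Converged at ψ = 0.781.
Compositions from xᵢ = zᵢ/(1+ψ(Kᵢ−1)), yᵢ = Kᵢxᵢ:
  1: x = 0.585, y = 0.851
  2: x = 0.415, y = 0.149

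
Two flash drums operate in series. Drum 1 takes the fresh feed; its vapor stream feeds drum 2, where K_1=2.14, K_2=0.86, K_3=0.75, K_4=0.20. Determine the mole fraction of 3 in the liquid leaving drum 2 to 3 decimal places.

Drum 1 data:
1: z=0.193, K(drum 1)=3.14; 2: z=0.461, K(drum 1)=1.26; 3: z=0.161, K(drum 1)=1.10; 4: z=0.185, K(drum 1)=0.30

x_3 (drum 2) = 0.172

Drum 1:
Let ψ₁ = V/F and solve Σ zᵢ(Kᵢ−1)/(1+ψ₁(Kᵢ−1)) = 0.
Feasibility: ΣzᵢKᵢ = 1.419, Σzᵢ/Kᵢ = 1.190 — both > 1, two phases present.
Newton–Raphson from ψ₁ = 0.39:
  ψ₁ = 0.390: g = 0.1713, g' = -0.461 → ψ₁ = 0.761
  ψ₁ = 0.761: g = -0.0052, g' = -0.567 → ψ₁ = 0.752
Converged at ψ₁ = 0.752.
Drum-1 compositions:
  1: x = 0.074, y = 0.232
  2: x = 0.386, y = 0.486
  3: x = 0.150, y = 0.165
  4: x = 0.391, y = 0.117
Drum-2 feed = drum-1 vapor: z₂ = (0.2322, 0.4858, 0.1647, 0.1172).
Drum 2:
Material balance + equilibrium reduce to Σ zᵢ(Kᵢ−1)/(1+ψ₂(Kᵢ−1)) = 0.
Check two-phase: ΣzᵢKᵢ = 1.062 > 1 and Σzᵢ/Kᵢ = 1.479 > 1, so g(0) = 0.062 > 0 and g(1) = -0.479 < 0.
Iterate (Newton) starting at ψ₂ = 0.5:
  ψ₂ = 0.500: g = -0.1079, g' = -0.355 → ψ₂ = 0.196
  ψ₂ = 0.196: g = -0.0082, g' = -0.329 → ψ₂ = 0.171
  ψ₂ = 0.171: g = 0.0001, g' = -0.333 → ψ₂ = 0.172
Converged at ψ₂ = 0.172.
  1: x = 0.194, y = 0.416
  2: x = 0.498, y = 0.428
  3: x = 0.172, y = 0.129
  4: x = 0.136, y = 0.027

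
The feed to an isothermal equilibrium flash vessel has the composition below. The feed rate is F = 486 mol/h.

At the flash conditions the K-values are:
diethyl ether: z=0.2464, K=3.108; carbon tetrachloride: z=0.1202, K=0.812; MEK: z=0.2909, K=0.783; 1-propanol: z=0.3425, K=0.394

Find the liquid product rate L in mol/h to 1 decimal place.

Rachford–Rice: g(V/F) = Σ zᵢ(Kᵢ−1)/(1+V/F(Kᵢ−1)) = 0.
Feasibility: ΣzᵢKᵢ = 1.2261, Σzᵢ/Kᵢ = 1.4681 — both > 1, two phases present.
Newton–Raphson from V/F = 0.65:
  V/F = 0.6500: g = -0.22254, g' = -0.5614 → V/F = 0.2536
  V/F = 0.2536: g = 0.00271, g' = -0.6606 → V/F = 0.2577
Converged at V/F = 0.2577.
Then V = V/F·F = 0.2577·486 = 125.2 mol/h and L = F − V = 360.8 mol/h.

L = 360.8 mol/h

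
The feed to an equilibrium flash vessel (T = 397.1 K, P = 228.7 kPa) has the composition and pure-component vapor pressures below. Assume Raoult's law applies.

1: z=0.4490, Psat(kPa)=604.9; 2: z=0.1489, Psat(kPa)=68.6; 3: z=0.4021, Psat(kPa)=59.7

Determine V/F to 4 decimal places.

V/F = 0.2813

Raoult's law: Kᵢ = Pᵢˢᵃᵗ/P = Pᵢˢᵃᵗ/228.7.
  K_1 = 604.9/228.7 = 2.644950, K_2 = 68.6/228.7 = 0.299956, K_3 = 59.7/228.7 = 0.261041
Rachford–Rice: g(V/F) = Σ zᵢ(Kᵢ−1)/(1+V/F(Kᵢ−1)) = 0.
Feasibility: ΣzᵢKᵢ = 1.3372, Σzᵢ/Kᵢ = 2.2065 — both > 1, two phases present.
Iterate (Newton) starting at V/F = 0.5:
  V/F = 0.5000: g = -0.22636, g' = -1.0908 → V/F = 0.2925
  V/F = 0.2925: g = -0.01147, g' = -1.0266 → V/F = 0.2813
Converged at V/F = 0.2813.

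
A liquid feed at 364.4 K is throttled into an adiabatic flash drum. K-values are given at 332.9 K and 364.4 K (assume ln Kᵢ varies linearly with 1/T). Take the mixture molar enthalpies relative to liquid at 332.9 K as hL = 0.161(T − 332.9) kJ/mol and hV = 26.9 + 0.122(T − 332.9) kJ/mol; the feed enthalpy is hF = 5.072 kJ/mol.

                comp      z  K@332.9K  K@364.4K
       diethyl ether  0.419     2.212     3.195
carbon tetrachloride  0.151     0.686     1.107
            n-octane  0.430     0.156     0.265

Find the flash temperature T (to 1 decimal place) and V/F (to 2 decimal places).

Adiabatic flash: solve Rachford–Rice at each trial T, then check hF = ψ·hV(T) + (1−ψ)·hL(T).
  T = 332.9 K: K = (2.212, 0.686, 0.156), RR gives ψ = 0.109, H_out = 2.925 kJ/mol
  T = 364.4 K: K = (3.195, 1.107, 0.265), RR gives ψ = 0.456, H_out = 16.769 kJ/mol
  T = 348.6 K: K = (2.679, 0.880, 0.206), RR gives ψ = 0.301, H_out = 10.431 kJ/mol
  T = 340.8 K: K = (2.441, 0.780, 0.180), RR gives ψ = 0.213, H_out = 6.931 kJ/mol
  T = 336.9 K: K = (2.327, 0.733, 0.168), RR gives ψ = 0.164, H_out = 5.026 kJ/mol
  T = 338.9 K: K = (2.385, 0.757, 0.174), RR gives ψ = 0.189, H_out = 6.019 kJ/mol
Linear interpolation between T = 336.9 (H_out = 5.026) and T = 338.9 (H_out = 6.019) on hF = 5.072 gives T ≈ 337.0 K, at which ψ = 0.17.

T = 337.0 K, V/F = 0.17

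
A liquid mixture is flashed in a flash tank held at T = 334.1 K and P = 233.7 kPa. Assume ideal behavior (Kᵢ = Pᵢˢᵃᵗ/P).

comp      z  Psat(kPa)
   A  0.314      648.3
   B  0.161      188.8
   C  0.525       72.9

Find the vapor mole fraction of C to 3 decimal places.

y_C = 0.183

Raoult's law: Kᵢ = Pᵢˢᵃᵗ/P = Pᵢˢᵃᵗ/233.7.
  K_A = 648.3/233.7 = 2.77407, K_B = 188.8/233.7 = 0.80787, K_C = 72.9/233.7 = 0.31194
Material balance + equilibrium reduce to Σ zᵢ(Kᵢ−1)/(1+V/F(Kᵢ−1)) = 0.
Feasibility: ΣzᵢKᵢ = 1.165, Σzᵢ/Kᵢ = 1.996 — both > 1, two phases present.
Newton iteration, V/F⁰ = 0.45:
  V/F = 0.450: g = -0.2473, g' = -0.834 → V/F = 0.154
  V/F = 0.154: g = 0.0021, g' = -0.928 → V/F = 0.156
Converged at V/F = 0.156.
Compositions from xᵢ = zᵢ/(1+V/F(Kᵢ−1)), yᵢ = Kᵢxᵢ:
  A: x = 0.246, y = 0.682
  B: x = 0.166, y = 0.134
  C: x = 0.588, y = 0.183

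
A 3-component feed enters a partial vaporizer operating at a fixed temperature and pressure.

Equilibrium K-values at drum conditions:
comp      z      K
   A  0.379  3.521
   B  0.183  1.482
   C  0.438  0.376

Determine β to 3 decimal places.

Let β = V/F and solve Σ zᵢ(Kᵢ−1)/(1+β(Kᵢ−1)) = 0.
Check two-phase: ΣzᵢKᵢ = 1.770 > 1 and Σzᵢ/Kᵢ = 1.396 > 1, so g(0) = 0.770 > 0 and g(1) = -0.396 < 0.
Newton iteration, β⁰ = 0.33:
  β = 0.330: g = 0.2535, g' = -1.020 → β = 0.579
  β = 0.579: g = 0.0299, g' = -0.842 → β = 0.614
Converged at β = 0.614.

β = 0.614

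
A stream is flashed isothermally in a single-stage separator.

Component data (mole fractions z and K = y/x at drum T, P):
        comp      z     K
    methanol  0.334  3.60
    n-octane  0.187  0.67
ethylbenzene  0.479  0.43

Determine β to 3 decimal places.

Rachford–Rice: g(β) = Σ zᵢ(Kᵢ−1)/(1+β(Kᵢ−1)) = 0.
Check two-phase: ΣzᵢKᵢ = 1.534 > 1 and Σzᵢ/Kᵢ = 1.486 > 1, so g(0) = 0.534 > 0 and g(1) = -0.486 < 0.
Iterate (Newton) starting at β = 0.38:
  β = 0.380: g = 0.0177, g' = -0.851 → β = 0.401
Converged at β = 0.401.

β = 0.401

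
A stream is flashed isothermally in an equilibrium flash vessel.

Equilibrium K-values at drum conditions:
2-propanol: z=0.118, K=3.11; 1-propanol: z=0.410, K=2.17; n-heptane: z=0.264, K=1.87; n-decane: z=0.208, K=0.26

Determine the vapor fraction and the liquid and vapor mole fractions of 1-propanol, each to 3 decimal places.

Rachford–Rice: g(ψ) = Σ zᵢ(Kᵢ−1)/(1+ψ(Kᵢ−1)) = 0.
g(0) = ΣzᵢKᵢ − 1 = 0.804 and g(1) = 1 − Σzᵢ/Kᵢ = -0.168, so a root lies in (0, 1).
Iterate (Newton) starting at ψ = 0.54:
  ψ = 0.540: g = 0.3103, g' = -0.734 → ψ = 0.963
  ψ = 0.963: g = -0.1024, g' = -1.617 → ψ = 0.899
  ψ = 0.899: g = -0.0116, g' = -1.277 → ψ = 0.890
Converged at ψ = 0.890.
Compositions from xᵢ = zᵢ/(1+ψ(Kᵢ−1)), yᵢ = Kᵢxᵢ:
  2-propanol: x = 0.041, y = 0.128
  1-propanol: x = 0.201, y = 0.436
  n-heptane: x = 0.149, y = 0.278
  n-decane: x = 0.609, y = 0.158

ψ = 0.890, x_1-propanol = 0.201, y_1-propanol = 0.436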